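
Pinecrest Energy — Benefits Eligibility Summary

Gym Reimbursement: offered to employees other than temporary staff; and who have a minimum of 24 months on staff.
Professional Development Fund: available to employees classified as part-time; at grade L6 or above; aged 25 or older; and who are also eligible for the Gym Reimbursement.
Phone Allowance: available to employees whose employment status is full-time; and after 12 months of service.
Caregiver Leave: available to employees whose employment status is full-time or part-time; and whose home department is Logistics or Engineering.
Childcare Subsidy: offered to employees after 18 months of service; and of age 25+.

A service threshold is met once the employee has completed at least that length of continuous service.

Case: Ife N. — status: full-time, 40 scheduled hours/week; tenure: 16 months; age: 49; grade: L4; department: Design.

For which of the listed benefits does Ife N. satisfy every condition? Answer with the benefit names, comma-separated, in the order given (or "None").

Phone Allowance

Gym Reimbursement — status full-time ✓ (not excluded); service 16 months < 24 months ✗ → not eligible.
Professional Development Fund — status full-time ✗ (requires part-time) → not eligible.
Phone Allowance — status full-time ✓; service 16 months ≥ 12 months ✓ → eligible.
Caregiver Leave — status full-time ✓; dept Design ✗ → not eligible.
Childcare Subsidy — service 16 months < 18 months ✗ → not eligible.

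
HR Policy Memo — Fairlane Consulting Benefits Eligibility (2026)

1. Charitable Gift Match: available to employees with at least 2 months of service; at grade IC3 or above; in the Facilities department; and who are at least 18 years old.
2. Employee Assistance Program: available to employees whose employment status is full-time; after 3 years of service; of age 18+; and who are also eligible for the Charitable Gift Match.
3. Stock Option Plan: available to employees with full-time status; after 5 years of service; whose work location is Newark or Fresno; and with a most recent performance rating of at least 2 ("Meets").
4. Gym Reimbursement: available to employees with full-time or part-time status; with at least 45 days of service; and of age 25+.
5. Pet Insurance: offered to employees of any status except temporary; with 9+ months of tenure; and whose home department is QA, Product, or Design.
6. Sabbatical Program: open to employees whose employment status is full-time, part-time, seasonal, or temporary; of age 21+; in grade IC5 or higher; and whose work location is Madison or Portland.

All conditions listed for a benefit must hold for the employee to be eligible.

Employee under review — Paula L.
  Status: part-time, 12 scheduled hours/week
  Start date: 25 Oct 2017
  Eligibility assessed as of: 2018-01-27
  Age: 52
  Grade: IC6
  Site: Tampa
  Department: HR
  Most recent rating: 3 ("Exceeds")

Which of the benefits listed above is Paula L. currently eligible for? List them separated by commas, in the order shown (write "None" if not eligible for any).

Gym Reimbursement

Service from 25 Oct 2017 to 2018-01-27: 94 days.
Charitable Gift Match — service 94 days ≥ 2 months (≈60 days) ✓; grade IC6 ≥ IC3 ✓; dept HR ✗ → not eligible.
Employee Assistance Program — status part-time ✗ (requires full-time) → not eligible.
Stock Option Plan — status part-time ✗ (requires full-time) → not eligible.
Gym Reimbursement — status part-time ✓; service 94 days ≥ 45 days ✓; age 52 ≥ 25 ✓ → eligible.
Pet Insurance — status part-time ✓ (not excluded); service 94 days < 9 months (≈270 days) ✗ → not eligible.
Sabbatical Program — status part-time ✓; age 52 ≥ 21 ✓; grade IC6 ≥ IC5 ✓; site Tampa ✗ (not Madison or Portland) → not eligible.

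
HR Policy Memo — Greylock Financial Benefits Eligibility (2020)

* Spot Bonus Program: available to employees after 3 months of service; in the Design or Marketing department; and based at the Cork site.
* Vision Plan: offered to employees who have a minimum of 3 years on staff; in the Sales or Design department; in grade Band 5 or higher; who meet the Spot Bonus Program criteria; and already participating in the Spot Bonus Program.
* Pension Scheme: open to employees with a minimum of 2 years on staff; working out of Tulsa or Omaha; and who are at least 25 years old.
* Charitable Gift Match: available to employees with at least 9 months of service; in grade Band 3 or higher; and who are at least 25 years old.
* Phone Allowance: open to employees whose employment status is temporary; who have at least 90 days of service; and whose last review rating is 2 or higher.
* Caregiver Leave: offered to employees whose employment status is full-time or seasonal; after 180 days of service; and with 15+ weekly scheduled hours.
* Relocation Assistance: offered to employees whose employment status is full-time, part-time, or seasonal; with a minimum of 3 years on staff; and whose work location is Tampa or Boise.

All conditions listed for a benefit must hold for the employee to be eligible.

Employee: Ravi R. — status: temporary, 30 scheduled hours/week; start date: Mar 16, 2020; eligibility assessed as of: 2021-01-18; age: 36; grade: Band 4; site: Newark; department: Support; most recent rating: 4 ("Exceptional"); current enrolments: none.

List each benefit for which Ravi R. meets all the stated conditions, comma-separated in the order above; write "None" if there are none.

Service from Mar 16, 2020 to 2021-01-18: 308 days.
Spot Bonus Program — service 308 days ≥ 3 months (≈90 days) ✓; dept Support ✗ → not eligible.
Vision Plan — service 308 days < 3 years (≈1095 days) ✗ → not eligible.
Pension Scheme — service 308 days < 2 years (≈730 days) ✗ → not eligible.
Charitable Gift Match — service 308 days ≥ 9 months (≈270 days) ✓; grade Band 4 ≥ Band 3 ✓; age 36 ≥ 25 ✓ → eligible.
Phone Allowance — status temporary ✓; service 308 days ≥ 90 days ✓; rating 4 ≥ 2 ✓ → eligible.
Caregiver Leave — status temporary ✗ (requires full-time or seasonal) → not eligible.
Relocation Assistance — status temporary ✗ (requires full-time, part-time, or seasonal) → not eligible.

Charitable Gift Match, Phone Allowance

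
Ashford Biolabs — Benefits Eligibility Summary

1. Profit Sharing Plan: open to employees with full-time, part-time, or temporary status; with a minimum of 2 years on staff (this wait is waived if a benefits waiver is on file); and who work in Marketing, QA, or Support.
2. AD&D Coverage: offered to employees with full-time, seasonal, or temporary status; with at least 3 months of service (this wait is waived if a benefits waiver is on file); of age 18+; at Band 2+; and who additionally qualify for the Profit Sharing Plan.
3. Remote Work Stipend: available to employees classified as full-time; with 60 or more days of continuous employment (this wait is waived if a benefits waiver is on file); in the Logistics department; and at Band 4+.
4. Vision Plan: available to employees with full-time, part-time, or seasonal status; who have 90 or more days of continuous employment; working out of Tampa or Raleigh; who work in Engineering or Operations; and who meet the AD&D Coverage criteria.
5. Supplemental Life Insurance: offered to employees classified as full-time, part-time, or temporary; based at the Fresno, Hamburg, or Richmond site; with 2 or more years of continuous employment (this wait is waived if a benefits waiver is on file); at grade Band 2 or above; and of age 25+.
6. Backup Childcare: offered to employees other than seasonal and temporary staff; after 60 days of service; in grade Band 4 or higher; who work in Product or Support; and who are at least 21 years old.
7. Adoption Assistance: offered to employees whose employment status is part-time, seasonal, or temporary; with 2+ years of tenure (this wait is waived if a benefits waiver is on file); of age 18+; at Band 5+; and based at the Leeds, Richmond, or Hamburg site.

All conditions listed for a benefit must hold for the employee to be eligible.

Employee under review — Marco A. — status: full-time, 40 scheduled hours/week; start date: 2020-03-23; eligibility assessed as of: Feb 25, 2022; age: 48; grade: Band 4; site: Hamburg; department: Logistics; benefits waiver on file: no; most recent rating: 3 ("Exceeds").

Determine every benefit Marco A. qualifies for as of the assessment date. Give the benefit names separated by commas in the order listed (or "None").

Service from 2020-03-23 to Feb 25, 2022: 704 days.
Profit Sharing Plan — status full-time ✓; no waiver, service 704 days < 2 years (≈730 days) ✗ → not eligible.
AD&D Coverage — status full-time ✓; no waiver, service 704 days ≥ 3 months (≈90 days) ✓; age 48 ≥ 18 ✓; grade Band 4 ≥ Band 2 ✓; not eligible for Profit Sharing Plan ✗ → not eligible.
Remote Work Stipend — status full-time ✓; no waiver, service 704 days ≥ 60 days ✓; dept Logistics ✓; grade Band 4 ≥ Band 4 ✓ → eligible.
Vision Plan — status full-time ✓; service 704 days ≥ 90 days ✓; site Hamburg ✗ (not Tampa or Raleigh) → not eligible.
Supplemental Life Insurance — status full-time ✓; site Hamburg ✓; no waiver, service 704 days < 2 years (≈730 days) ✗ → not eligible.
Backup Childcare — status full-time ✓ (not excluded); service 704 days ≥ 60 days ✓; grade Band 4 ≥ Band 4 ✓; dept Logistics ✗ → not eligible.
Adoption Assistance — status full-time ✗ (requires part-time, seasonal, or temporary) → not eligible.

Remote Work Stipend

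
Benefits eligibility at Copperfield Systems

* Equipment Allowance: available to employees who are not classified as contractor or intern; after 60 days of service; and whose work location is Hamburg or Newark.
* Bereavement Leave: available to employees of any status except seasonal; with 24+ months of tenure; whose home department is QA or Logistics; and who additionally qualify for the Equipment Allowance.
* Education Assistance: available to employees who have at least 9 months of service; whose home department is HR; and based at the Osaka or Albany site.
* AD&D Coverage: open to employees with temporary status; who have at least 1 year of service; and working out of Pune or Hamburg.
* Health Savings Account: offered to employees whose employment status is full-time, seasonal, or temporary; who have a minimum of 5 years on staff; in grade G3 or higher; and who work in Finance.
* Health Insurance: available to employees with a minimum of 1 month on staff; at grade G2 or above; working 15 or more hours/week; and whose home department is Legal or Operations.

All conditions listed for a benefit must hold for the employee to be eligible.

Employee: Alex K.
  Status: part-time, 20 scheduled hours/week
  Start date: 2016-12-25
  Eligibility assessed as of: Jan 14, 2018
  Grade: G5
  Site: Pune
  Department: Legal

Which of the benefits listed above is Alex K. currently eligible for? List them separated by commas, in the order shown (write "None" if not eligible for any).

Health Insurance

Service from 2016-12-25 to Jan 14, 2018: 385 days.
Equipment Allowance — status part-time ✓ (not excluded); service 385 days ≥ 60 days ✓; site Pune ✗ (not Hamburg or Newark) → not eligible.
Bereavement Leave — status part-time ✓ (not excluded); service 385 days < 24 months (≈720 days) ✗ → not eligible.
Education Assistance — service 385 days ≥ 9 months (≈270 days) ✓; dept Legal ✗ → not eligible.
AD&D Coverage — status part-time ✗ (requires temporary) → not eligible.
Health Savings Account — status part-time ✗ (requires full-time, seasonal, or temporary) → not eligible.
Health Insurance — service 385 days ≥ 1 month (≈30 days) ✓; grade G5 ≥ G2 ✓; 20 hrs/wk ≥ 15 ✓; dept Legal ✓ → eligible.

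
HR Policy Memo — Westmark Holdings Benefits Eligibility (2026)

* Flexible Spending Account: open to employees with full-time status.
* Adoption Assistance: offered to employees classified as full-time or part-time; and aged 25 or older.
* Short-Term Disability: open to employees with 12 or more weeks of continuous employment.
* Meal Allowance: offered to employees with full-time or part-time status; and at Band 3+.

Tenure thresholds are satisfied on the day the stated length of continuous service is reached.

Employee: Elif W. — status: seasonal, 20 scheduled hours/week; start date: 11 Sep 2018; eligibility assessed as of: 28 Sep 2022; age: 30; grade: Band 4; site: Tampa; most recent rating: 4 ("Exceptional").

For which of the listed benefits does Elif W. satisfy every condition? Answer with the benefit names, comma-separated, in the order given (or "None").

Short-Term Disability

Service from 11 Sep 2018 to 28 Sep 2022: 1478 days.
Flexible Spending Account — status seasonal ✗ (requires full-time) → not eligible.
Adoption Assistance — status seasonal ✗ (requires full-time or part-time) → not eligible.
Short-Term Disability — service 1478 days ≥ 12 weeks (≈84 days) ✓ → eligible.
Meal Allowance — status seasonal ✗ (requires full-time or part-time) → not eligible.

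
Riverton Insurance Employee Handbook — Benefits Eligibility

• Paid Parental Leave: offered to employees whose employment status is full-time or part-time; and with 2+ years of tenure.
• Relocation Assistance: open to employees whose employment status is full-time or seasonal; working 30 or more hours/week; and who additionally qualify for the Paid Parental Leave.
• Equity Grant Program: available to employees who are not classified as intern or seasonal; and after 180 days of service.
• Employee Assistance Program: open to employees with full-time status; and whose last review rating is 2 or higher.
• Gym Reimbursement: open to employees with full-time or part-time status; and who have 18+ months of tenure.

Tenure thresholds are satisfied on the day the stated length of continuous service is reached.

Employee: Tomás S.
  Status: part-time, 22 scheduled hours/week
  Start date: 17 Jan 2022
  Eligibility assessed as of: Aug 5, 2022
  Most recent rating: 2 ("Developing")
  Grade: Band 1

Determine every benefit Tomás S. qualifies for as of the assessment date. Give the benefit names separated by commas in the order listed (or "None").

Equity Grant Program

Service from 17 Jan 2022 to Aug 5, 2022: 200 days.
Paid Parental Leave — status part-time ✓; service 200 days < 2 years (≈730 days) ✗ → not eligible.
Relocation Assistance — status part-time ✗ (requires full-time or seasonal) → not eligible.
Equity Grant Program — status part-time ✓ (not excluded); service 200 days ≥ 180 days ✓ → eligible.
Employee Assistance Program — status part-time ✗ (requires full-time) → not eligible.
Gym Reimbursement — status part-time ✓; service 200 days < 18 months (≈540 days) ✗ → not eligible.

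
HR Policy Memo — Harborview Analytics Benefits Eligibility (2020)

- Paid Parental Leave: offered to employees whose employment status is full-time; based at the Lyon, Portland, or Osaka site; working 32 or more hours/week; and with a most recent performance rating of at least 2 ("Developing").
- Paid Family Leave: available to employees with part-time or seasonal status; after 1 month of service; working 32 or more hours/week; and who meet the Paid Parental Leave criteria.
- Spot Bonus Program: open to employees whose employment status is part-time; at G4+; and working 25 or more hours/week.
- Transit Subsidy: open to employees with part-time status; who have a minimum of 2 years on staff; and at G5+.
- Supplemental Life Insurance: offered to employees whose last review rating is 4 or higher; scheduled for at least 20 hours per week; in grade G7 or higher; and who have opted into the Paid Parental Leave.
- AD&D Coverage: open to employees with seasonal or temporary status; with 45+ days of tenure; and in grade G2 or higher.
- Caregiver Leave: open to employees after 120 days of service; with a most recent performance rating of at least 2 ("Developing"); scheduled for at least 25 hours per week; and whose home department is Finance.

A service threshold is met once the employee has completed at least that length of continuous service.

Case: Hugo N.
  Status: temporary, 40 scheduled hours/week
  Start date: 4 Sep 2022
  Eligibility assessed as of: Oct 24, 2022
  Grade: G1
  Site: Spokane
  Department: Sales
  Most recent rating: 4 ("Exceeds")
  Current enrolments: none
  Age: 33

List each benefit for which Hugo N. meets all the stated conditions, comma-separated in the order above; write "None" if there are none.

None

Service from 4 Sep 2022 to Oct 24, 2022: 50 days.
Paid Parental Leave — status temporary ✗ (requires full-time) → not eligible.
Paid Family Leave — status temporary ✗ (requires part-time or seasonal) → not eligible.
Spot Bonus Program — status temporary ✗ (requires part-time) → not eligible.
Transit Subsidy — status temporary ✗ (requires part-time) → not eligible.
Supplemental Life Insurance — rating 4 ≥ 4 ✓; 40 hrs/wk ≥ 20 ✓; grade G1 < G7 ✗ → not eligible.
AD&D Coverage — status temporary ✓; service 50 days ≥ 45 days ✓; grade G1 < G2 ✗ → not eligible.
Caregiver Leave — service 50 days < 120 days ✗ → not eligible.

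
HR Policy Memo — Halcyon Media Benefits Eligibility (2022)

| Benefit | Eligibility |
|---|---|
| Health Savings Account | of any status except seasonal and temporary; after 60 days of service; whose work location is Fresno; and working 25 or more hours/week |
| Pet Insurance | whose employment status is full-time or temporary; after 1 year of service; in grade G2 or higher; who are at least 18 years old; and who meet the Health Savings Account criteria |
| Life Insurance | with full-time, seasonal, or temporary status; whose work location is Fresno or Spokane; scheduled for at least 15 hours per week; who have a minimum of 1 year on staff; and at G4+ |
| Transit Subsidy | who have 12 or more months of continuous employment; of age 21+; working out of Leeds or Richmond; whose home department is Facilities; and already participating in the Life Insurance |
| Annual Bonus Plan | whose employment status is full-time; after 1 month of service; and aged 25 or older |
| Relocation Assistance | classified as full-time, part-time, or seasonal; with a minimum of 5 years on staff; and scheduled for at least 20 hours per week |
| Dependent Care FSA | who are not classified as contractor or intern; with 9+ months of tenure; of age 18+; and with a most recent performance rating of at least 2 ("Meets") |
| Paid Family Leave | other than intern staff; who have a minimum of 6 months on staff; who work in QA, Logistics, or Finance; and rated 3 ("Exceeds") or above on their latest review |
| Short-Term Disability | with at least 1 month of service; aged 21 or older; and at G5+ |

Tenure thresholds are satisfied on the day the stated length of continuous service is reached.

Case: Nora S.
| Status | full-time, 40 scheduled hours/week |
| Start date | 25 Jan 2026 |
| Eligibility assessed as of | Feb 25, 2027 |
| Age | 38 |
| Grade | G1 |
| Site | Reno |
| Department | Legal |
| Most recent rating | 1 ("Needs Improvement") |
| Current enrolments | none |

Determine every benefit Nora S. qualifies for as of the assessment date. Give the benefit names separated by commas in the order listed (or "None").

Annual Bonus Plan

Service from 25 Jan 2026 to Feb 25, 2027: 396 days.
Health Savings Account — status full-time ✓ (not excluded); service 396 days ≥ 60 days ✓; site Reno ✗ (not Fresno) → not eligible.
Pet Insurance — status full-time ✓; service 396 days ≥ 1 year (≈365 days) ✓; grade G1 < G2 ✗ → not eligible.
Life Insurance — status full-time ✓; site Reno ✗ (not Fresno or Spokane) → not eligible.
Transit Subsidy — service 396 days ≥ 12 months (≈360 days) ✓; age 38 ≥ 21 ✓; site Reno ✗ (not Leeds or Richmond) → not eligible.
Annual Bonus Plan — status full-time ✓; service 396 days ≥ 1 month (≈30 days) ✓; age 38 ≥ 25 ✓ → eligible.
Relocation Assistance — status full-time ✓; service 396 days < 5 years (≈1825 days) ✗ → not eligible.
Dependent Care FSA — status full-time ✓ (not excluded); service 396 days ≥ 9 months (≈270 days) ✓; age 38 ≥ 18 ✓; rating 1 < 2 ✗ → not eligible.
Paid Family Leave — status full-time ✓ (not excluded); service 396 days ≥ 6 months (≈180 days) ✓; dept Legal ✗ → not eligible.
Short-Term Disability — service 396 days ≥ 1 month (≈30 days) ✓; age 38 ≥ 21 ✓; grade G1 < G5 ✗ → not eligible.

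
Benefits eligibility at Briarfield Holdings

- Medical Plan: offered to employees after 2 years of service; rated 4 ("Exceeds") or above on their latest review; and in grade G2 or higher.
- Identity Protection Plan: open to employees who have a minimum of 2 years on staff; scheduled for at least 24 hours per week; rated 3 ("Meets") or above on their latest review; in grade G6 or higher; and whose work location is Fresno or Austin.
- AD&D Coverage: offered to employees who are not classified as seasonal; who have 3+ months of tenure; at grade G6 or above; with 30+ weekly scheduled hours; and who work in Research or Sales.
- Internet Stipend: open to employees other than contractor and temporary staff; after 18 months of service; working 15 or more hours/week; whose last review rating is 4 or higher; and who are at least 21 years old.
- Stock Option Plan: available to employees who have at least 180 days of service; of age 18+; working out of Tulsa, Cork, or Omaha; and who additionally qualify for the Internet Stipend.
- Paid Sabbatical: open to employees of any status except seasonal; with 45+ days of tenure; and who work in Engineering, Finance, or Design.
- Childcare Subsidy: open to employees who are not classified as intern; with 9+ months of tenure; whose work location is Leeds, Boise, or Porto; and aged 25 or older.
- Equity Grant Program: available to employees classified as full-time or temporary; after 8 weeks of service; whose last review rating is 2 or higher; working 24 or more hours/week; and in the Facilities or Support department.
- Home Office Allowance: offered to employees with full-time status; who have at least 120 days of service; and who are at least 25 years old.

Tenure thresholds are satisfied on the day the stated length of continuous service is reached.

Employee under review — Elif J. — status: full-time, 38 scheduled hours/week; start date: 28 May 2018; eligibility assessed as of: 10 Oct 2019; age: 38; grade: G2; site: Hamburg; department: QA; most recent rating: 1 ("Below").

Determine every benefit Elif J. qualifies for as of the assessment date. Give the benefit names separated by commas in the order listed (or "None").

Home Office Allowance

Service from 28 May 2018 to 10 Oct 2019: 500 days.
Medical Plan — service 500 days < 2 years (≈730 days) ✗ → not eligible.
Identity Protection Plan — service 500 days < 2 years (≈730 days) ✗ → not eligible.
AD&D Coverage — status full-time ✓ (not excluded); service 500 days ≥ 3 months (≈90 days) ✓; grade G2 < G6 ✗ → not eligible.
Internet Stipend — status full-time ✓ (not excluded); service 500 days < 18 months (≈540 days) ✗ → not eligible.
Stock Option Plan — service 500 days ≥ 180 days ✓; age 38 ≥ 18 ✓; site Hamburg ✗ (not Tulsa, Cork, or Omaha) → not eligible.
Paid Sabbatical — status full-time ✓ (not excluded); service 500 days ≥ 45 days ✓; dept QA ✗ → not eligible.
Childcare Subsidy — status full-time ✓ (not excluded); service 500 days ≥ 9 months (≈270 days) ✓; site Hamburg ✗ (not Leeds, Boise, or Porto) → not eligible.
Equity Grant Program — status full-time ✓; service 500 days ≥ 8 weeks (≈56 days) ✓; rating 1 < 2 ✗ → not eligible.
Home Office Allowance — status full-time ✓; service 500 days ≥ 120 days ✓; age 38 ≥ 25 ✓ → eligible.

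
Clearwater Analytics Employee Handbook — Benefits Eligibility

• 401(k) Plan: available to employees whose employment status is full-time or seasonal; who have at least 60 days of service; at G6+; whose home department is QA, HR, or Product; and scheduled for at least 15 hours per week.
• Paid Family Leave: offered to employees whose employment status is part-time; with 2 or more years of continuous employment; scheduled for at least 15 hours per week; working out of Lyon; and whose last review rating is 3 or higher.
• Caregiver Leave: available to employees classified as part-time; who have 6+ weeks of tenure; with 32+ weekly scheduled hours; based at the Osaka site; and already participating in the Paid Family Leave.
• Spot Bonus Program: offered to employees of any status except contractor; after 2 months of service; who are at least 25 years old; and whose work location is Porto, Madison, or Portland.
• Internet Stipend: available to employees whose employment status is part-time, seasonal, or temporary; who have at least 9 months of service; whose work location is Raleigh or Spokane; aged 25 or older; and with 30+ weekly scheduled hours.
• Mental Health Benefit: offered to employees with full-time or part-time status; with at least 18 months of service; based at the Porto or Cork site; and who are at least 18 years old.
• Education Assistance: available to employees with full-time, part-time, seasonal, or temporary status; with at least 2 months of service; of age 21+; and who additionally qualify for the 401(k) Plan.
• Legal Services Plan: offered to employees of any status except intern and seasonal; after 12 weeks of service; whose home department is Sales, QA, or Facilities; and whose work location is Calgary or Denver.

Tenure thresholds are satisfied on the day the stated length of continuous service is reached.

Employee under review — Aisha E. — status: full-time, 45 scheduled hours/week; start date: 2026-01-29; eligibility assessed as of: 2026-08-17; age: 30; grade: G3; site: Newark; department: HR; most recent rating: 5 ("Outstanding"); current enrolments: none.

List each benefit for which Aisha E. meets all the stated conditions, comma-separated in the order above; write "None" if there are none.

Service from 2026-01-29 to 2026-08-17: 200 days.
401(k) Plan — status full-time ✓; service 200 days ≥ 60 days ✓; grade G3 < G6 ✗ → not eligible.
Paid Family Leave — status full-time ✗ (requires part-time) → not eligible.
Caregiver Leave — status full-time ✗ (requires part-time) → not eligible.
Spot Bonus Program — status full-time ✓ (not excluded); service 200 days ≥ 2 months (≈60 days) ✓; age 30 ≥ 25 ✓; site Newark ✗ (not Porto, Madison, or Portland) → not eligible.
Internet Stipend — status full-time ✗ (requires part-time, seasonal, or temporary) → not eligible.
Mental Health Benefit — status full-time ✓; service 200 days < 18 months (≈540 days) ✗ → not eligible.
Education Assistance — status full-time ✓; service 200 days ≥ 2 months (≈60 days) ✓; age 30 ≥ 21 ✓; not eligible for 401(k) Plan ✗ → not eligible.
Legal Services Plan — status full-time ✓ (not excluded); service 200 days ≥ 12 weeks (≈84 days) ✓; dept HR ✗ → not eligible.

None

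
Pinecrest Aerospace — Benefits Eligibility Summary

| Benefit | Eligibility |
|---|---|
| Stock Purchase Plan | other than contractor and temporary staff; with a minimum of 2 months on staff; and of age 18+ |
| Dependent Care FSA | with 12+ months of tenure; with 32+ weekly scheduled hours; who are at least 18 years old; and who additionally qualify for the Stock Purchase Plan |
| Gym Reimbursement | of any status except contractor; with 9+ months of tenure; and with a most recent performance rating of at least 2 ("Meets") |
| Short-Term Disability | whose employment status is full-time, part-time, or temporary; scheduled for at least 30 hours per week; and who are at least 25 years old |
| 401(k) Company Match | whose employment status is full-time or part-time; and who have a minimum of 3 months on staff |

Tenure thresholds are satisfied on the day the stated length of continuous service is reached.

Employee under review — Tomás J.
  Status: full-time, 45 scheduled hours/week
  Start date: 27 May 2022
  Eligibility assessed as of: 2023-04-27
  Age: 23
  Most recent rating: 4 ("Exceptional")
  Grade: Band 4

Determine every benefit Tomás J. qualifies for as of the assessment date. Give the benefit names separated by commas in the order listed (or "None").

Service from 27 May 2022 to 2023-04-27: 335 days.
Stock Purchase Plan — status full-time ✓ (not excluded); service 335 days ≥ 2 months (≈60 days) ✓; age 23 ≥ 18 ✓ → eligible.
Dependent Care FSA — service 335 days < 12 months (≈360 days) ✗ → not eligible.
Gym Reimbursement — status full-time ✓ (not excluded); service 335 days ≥ 9 months (≈270 days) ✓; rating 4 ≥ 2 ✓ → eligible.
Short-Term Disability — status full-time ✓; 45 hrs/wk ≥ 30 ✓; age 23 < 25 ✗ → not eligible.
401(k) Company Match — status full-time ✓; service 335 days ≥ 3 months (≈90 days) ✓ → eligible.

Stock Purchase Plan, Gym Reimbursement, 401(k) Company Match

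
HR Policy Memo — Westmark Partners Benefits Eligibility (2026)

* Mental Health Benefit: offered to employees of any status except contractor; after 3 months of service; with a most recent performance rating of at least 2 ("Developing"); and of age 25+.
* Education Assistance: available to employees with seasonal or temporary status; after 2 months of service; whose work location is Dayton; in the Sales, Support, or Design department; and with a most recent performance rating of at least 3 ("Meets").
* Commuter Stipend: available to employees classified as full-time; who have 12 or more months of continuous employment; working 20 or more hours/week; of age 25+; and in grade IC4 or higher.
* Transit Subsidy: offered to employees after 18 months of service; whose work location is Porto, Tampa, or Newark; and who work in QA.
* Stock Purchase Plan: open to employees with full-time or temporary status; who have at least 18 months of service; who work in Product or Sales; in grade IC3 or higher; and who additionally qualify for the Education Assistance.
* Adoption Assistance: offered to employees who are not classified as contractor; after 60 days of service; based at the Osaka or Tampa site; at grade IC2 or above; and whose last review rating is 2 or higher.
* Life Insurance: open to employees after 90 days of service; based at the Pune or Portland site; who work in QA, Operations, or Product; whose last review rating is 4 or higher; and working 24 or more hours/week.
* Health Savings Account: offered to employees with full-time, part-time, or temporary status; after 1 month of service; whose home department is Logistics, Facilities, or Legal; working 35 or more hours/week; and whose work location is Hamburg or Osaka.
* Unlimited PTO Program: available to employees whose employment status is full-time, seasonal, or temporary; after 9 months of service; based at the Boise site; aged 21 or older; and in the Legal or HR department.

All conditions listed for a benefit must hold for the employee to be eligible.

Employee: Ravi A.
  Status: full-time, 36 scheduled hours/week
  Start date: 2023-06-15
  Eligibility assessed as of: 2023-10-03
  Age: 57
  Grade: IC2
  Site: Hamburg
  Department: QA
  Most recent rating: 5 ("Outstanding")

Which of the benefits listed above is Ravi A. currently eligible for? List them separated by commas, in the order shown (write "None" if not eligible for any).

Service from 2023-06-15 to 2023-10-03: 110 days.
Mental Health Benefit — status full-time ✓ (not excluded); service 110 days ≥ 3 months (≈90 days) ✓; rating 5 ≥ 2 ✓; age 57 ≥ 25 ✓ → eligible.
Education Assistance — status full-time ✗ (requires seasonal or temporary) → not eligible.
Commuter Stipend — status full-time ✓; service 110 days < 12 months (≈360 days) ✗ → not eligible.
Transit Subsidy — service 110 days < 18 months (≈540 days) ✗ → not eligible.
Stock Purchase Plan — status full-time ✓; service 110 days < 18 months (≈540 days) ✗ → not eligible.
Adoption Assistance — status full-time ✓ (not excluded); service 110 days ≥ 60 days ✓; site Hamburg ✗ (not Osaka or Tampa) → not eligible.
Life Insurance — service 110 days ≥ 90 days ✓; site Hamburg ✗ (not Pune or Portland) → not eligible.
Health Savings Account — status full-time ✓; service 110 days ≥ 1 month (≈30 days) ✓; dept QA ✗ → not eligible.
Unlimited PTO Program — status full-time ✓; service 110 days < 9 months (≈270 days) ✗ → not eligible.

Mental Health Benefit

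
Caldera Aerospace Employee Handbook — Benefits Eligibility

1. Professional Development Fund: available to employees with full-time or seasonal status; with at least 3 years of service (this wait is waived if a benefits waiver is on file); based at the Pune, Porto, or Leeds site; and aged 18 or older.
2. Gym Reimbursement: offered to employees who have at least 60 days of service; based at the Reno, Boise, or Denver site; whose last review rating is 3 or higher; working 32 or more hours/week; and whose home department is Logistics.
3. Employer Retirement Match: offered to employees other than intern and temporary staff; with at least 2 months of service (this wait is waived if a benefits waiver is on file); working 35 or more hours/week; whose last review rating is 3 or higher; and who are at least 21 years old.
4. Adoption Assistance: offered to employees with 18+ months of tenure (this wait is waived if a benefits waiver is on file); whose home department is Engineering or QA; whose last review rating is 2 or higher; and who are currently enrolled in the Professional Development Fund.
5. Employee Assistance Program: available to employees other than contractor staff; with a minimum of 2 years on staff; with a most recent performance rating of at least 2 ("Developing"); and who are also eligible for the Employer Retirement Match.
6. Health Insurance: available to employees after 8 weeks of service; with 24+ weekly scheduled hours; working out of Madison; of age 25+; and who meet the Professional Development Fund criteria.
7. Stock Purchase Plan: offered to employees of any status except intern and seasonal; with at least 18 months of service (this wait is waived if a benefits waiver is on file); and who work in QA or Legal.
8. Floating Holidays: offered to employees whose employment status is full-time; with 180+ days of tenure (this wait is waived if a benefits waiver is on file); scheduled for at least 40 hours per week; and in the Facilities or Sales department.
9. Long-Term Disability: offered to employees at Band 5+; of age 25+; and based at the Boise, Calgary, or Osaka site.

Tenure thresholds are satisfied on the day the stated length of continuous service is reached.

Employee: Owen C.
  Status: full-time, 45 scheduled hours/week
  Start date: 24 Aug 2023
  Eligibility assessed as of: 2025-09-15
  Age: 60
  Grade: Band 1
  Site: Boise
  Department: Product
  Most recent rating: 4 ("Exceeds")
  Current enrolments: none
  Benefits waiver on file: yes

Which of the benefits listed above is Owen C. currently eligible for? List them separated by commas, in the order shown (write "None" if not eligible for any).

Employer Retirement Match, Employee Assistance Program

Service from 24 Aug 2023 to 2025-09-15: 753 days.
Professional Development Fund — status full-time ✓; benefits waiver on file ✓; site Boise ✗ (not Pune, Porto, or Leeds) → not eligible.
Gym Reimbursement — service 753 days ≥ 60 days ✓; site Boise ✓; rating 4 ≥ 3 ✓; 45 hrs/wk ≥ 32 ✓; dept Product ✗ → not eligible.
Employer Retirement Match — status full-time ✓ (not excluded); benefits waiver on file ✓; 45 hrs/wk ≥ 35 ✓; rating 4 ≥ 3 ✓; age 60 ≥ 21 ✓ → eligible.
Adoption Assistance — benefits waiver on file ✓; dept Product ✗ → not eligible.
Employee Assistance Program — status full-time ✓ (not excluded); service 753 days ≥ 2 years (≈730 days) ✓; rating 4 ≥ 2 ✓; eligible for Employer Retirement Match ✓ → eligible.
Health Insurance — service 753 days ≥ 8 weeks (≈56 days) ✓; 45 hrs/wk ≥ 24 ✓; site Boise ✗ (not Madison) → not eligible.
Stock Purchase Plan — status full-time ✓ (not excluded); benefits waiver on file ✓; dept Product ✗ → not eligible.
Floating Holidays — status full-time ✓; benefits waiver on file ✓; 45 hrs/wk ≥ 40 ✓; dept Product ✗ → not eligible.
Long-Term Disability — grade Band 1 < Band 5 ✗ → not eligible.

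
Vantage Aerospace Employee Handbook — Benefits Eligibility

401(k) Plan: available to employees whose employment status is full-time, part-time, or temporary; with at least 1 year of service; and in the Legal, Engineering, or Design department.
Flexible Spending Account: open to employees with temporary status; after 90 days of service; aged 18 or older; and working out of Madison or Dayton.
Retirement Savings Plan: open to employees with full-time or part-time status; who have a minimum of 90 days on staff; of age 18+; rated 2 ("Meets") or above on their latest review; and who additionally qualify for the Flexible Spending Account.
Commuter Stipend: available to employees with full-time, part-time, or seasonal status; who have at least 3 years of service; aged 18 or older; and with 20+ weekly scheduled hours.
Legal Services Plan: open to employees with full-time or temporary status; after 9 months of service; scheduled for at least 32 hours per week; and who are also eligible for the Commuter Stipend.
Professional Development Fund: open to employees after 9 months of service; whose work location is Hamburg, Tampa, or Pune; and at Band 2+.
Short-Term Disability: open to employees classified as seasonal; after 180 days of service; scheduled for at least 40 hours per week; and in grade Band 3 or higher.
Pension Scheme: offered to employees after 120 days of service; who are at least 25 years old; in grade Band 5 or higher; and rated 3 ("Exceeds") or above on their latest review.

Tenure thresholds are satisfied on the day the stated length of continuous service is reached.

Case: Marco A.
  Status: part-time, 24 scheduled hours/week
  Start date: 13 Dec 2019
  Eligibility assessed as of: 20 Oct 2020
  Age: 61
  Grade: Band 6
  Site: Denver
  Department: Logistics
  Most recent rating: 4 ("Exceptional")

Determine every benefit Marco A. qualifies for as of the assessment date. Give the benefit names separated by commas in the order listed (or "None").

Pension Scheme

Service from 13 Dec 2019 to 20 Oct 2020: 312 days.
401(k) Plan — status part-time ✓; service 312 days < 1 year (≈365 days) ✗ → not eligible.
Flexible Spending Account — status part-time ✗ (requires temporary) → not eligible.
Retirement Savings Plan — status part-time ✓; service 312 days ≥ 90 days ✓; age 61 ≥ 18 ✓; rating 4 ≥ 2 ✓; not eligible for Flexible Spending Account ✗ → not eligible.
Commuter Stipend — status part-time ✓; service 312 days < 3 years (≈1095 days) ✗ → not eligible.
Legal Services Plan — status part-time ✗ (requires full-time or temporary) → not eligible.
Professional Development Fund — service 312 days ≥ 9 months (≈270 days) ✓; site Denver ✗ (not Hamburg, Tampa, or Pune) → not eligible.
Short-Term Disability — status part-time ✗ (requires seasonal) → not eligible.
Pension Scheme — service 312 days ≥ 120 days ✓; age 61 ≥ 25 ✓; grade Band 6 ≥ Band 5 ✓; rating 4 ≥ 3 ✓ → eligible.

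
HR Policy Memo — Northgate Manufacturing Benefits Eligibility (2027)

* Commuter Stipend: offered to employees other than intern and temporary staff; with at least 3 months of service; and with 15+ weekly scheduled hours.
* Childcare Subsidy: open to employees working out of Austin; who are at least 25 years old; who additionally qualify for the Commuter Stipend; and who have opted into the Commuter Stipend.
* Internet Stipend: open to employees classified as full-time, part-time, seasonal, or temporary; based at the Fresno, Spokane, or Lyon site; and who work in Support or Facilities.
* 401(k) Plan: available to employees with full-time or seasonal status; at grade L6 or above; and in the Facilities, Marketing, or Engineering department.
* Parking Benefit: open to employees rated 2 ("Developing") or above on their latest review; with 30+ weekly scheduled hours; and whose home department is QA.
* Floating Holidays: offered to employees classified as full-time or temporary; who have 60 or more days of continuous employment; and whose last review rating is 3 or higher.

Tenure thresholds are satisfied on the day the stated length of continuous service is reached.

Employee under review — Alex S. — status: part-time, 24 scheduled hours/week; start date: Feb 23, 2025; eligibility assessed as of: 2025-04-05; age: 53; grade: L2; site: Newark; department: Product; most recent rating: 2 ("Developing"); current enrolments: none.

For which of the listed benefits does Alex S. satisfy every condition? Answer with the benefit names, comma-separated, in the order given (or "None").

Service from Feb 23, 2025 to 2025-04-05: 41 days.
Commuter Stipend — status part-time ✓ (not excluded); service 41 days < 3 months (≈90 days) ✗ → not eligible.
Childcare Subsidy — site Newark ✗ (not Austin) → not eligible.
Internet Stipend — status part-time ✓; site Newark ✗ (not Fresno, Spokane, or Lyon) → not eligible.
401(k) Plan — status part-time ✗ (requires full-time or seasonal) → not eligible.
Parking Benefit — rating 2 ≥ 2 ✓; 24 hrs/wk < 30 ✗ → not eligible.
Floating Holidays — status part-time ✗ (requires full-time or temporary) → not eligible.

None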